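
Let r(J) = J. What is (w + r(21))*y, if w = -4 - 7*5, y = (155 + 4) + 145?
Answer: -5472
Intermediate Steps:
y = 304 (y = 159 + 145 = 304)
w = -39 (w = -4 - 35 = -39)
(w + r(21))*y = (-39 + 21)*304 = -18*304 = -5472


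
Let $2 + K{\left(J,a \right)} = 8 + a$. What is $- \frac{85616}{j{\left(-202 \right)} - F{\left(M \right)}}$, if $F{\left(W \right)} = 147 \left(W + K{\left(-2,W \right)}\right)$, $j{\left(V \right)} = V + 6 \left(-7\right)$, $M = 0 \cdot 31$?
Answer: $\frac{42808}{563} \approx 76.036$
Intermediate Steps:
$K{\left(J,a \right)} = 6 + a$ ($K{\left(J,a \right)} = -2 + \left(8 + a\right) = 6 + a$)
$M = 0$
$j{\left(V \right)} = -42 + V$ ($j{\left(V \right)} = V - 42 = -42 + V$)
$F{\left(W \right)} = 882 + 294 W$ ($F{\left(W \right)} = 147 \left(W + \left(6 + W\right)\right) = 147 \left(6 + 2 W\right) = 882 + 294 W$)
$- \frac{85616}{j{\left(-202 \right)} - F{\left(M \right)}} = - \frac{85616}{\left(-42 - 202\right) - \left(882 + 294 \cdot 0\right)} = - \frac{85616}{-244 - \left(882 + 0\right)} = - \frac{85616}{-244 - 882} = - \frac{85616}{-1126} = \left(-85616\right) \left(- \frac{1}{1126}\right) = \frac{42808}{563}$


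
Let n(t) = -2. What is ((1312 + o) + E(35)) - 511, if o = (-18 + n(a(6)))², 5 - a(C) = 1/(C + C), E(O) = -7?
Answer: 1194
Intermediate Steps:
a(C) = 5 - 1/(2*C) (a(C) = 5 - 1/(C + C) = 5 - 1/(2*C))
o = 400 (o = (-18 - 2)² = (-20)² = 400)
((1312 + o) + E(35)) - 511 = ((1312 + 400) - 7) - 511 = (1712 - 7) - 511 = 1705 - 511 = 1194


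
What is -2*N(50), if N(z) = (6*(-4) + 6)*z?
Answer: 1800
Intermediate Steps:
N(z) = -18*z (N(z) = (-24 + 6)*z = -18*z)
-2*N(50) = -(-36)*50 = -2*(-900) = 1800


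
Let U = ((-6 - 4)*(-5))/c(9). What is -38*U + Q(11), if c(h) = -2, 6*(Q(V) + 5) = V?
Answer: 5681/6 ≈ 946.83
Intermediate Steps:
Q(V) = -5 + V/6
U = -25 (U = ((-6 - 4)*(-5))/(-2) = -10*(-5)*(-½) = 50*(-½) = -25)
-38*U + Q(11) = -38*(-25) + (-5 + (⅙)*11) = 950 + (-5 + 11/6) = 950 - 19/6 = 5681/6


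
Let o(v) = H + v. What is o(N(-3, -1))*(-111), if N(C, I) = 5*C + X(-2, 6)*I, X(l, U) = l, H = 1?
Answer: 1332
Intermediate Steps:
N(C, I) = -2*I + 5*C (N(C, I) = 5*C - 2*I = -2*I + 5*C)
o(v) = 1 + v
o(N(-3, -1))*(-111) = (1 + (-2*(-1) + 5*(-3)))*(-111) = (1 + (2 - 15))*(-111) = (1 - 13)*(-111) = -12*(-111) = 1332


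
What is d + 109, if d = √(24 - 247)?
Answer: 109 + I*√223 ≈ 109.0 + 14.933*I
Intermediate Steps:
d = I*√223 (d = √(-223) = I*√223 ≈ 14.933*I)
d + 109 = I*√223 + 109 = 109 + I*√223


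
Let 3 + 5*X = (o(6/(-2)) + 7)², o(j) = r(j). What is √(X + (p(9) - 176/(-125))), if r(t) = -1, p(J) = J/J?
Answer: √5630/25 ≈ 3.0013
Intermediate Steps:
p(J) = 1
o(j) = -1
X = 33/5 (X = -⅗ + (-1 + 7)²/5 = -⅗ + (⅕)*6² = -⅗ + (⅕)*36 = -⅗ + 36/5 = 33/5 ≈ 6.6000)
√(X + (p(9) - 176/(-125))) = √(33/5 + (1 - 176/(-125))) = √(33/5 + (1 - 176*(-1/125))) = √(33/5 + (1 + 176/125)) = √(33/5 + 301/125) = √(1126/125) = √5630/25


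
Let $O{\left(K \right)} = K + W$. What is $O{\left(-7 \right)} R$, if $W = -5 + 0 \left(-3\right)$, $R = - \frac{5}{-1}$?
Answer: $-60$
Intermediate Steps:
$R = 5$ ($R = \left(-5\right) \left(-1\right) = 5$)
$W = -5$ ($W = -5 + 0 = -5$)
$O{\left(K \right)} = -5 + K$ ($O{\left(K \right)} = K - 5 = -5 + K$)
$O{\left(-7 \right)} R = \left(-5 - 7\right) 5 = \left(-12\right) 5 = -60$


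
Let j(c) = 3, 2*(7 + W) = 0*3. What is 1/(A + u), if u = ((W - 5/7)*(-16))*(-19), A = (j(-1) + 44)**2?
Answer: -7/953 ≈ -0.0073452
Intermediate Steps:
W = -7 (W = -7 + (0*3)/2 = -7 + (1/2)*0 = -7 + 0 = -7)
A = 2209 (A = (3 + 44)**2 = 47**2 = 2209)
u = -16416/7 (u = ((-7 - 5/7)*(-16))*(-19) = -54/7*(-16)*(-19) = (864/7)*(-19) = -16416/7 ≈ -2345.1)
1/(A + u) = 1/(2209 - 16416/7) = 1/(-953/7) = -7/953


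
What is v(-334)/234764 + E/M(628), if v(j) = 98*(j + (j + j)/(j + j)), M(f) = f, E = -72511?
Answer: -4260866639/36857948 ≈ -115.60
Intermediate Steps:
v(j) = 98 + 98*j (v(j) = 98*(j + (2*j)/((2*j))) = 98*(j + (2*j)*(1/(2*j))) = 98*(j + 1) = 98*(1 + j) = 98 + 98*j)
v(-334)/234764 + E/M(628) = (98 + 98*(-334))/234764 - 72511/628 = (98 - 32732)*(1/234764) - 72511*1/628 = -32634*1/234764 - 72511/628 = -16317/117382 - 72511/628 = -4260866639/36857948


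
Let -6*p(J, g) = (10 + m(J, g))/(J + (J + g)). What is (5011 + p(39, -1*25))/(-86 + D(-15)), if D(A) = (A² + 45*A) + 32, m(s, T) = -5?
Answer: -1593493/160272 ≈ -9.9424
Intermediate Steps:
D(A) = 32 + A² + 45*A
p(J, g) = -5/(6*(g + 2*J)) (p(J, g) = -(10 - 5)/(6*(J + (J + g))) = -5/(6*(g + 2*J)))
(5011 + p(39, -1*25))/(-86 + D(-15)) = (5011 - 5/(6*(-1*25) + 12*39))/(-86 + (32 + (-15)² + 45*(-15))) = (5011 - 5/(6*(-25) + 468))/(-86 + (32 + 225 - 675)) = (5011 - 5/(-150 + 468))/(-86 - 418) = (5011 - 5/318)/(-504) = (5011 - 5*1/318)*(-1/504) = (5011 - 5/318)*(-1/504) = (1593493/318)*(-1/504) = -1593493/160272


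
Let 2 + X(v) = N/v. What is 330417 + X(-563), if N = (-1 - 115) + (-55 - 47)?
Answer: 186023863/563 ≈ 3.3042e+5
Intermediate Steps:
N = -218 (N = -116 - 102 = -218)
X(v) = -2 - 218/v
330417 + X(-563) = 330417 + (-2 - 218/(-563)) = 330417 + (-2 - 218*(-1/563)) = 330417 + (-2 + 218/563) = 330417 - 908/563 = 186023863/563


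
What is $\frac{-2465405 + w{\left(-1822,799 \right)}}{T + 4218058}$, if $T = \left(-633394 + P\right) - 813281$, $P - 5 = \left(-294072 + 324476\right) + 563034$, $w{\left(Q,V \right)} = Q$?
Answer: $- \frac{2467227}{3364826} \approx -0.73324$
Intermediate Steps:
$P = 593443$ ($P = 5 + \left(\left(-294072 + 324476\right) + 563034\right) = 5 + \left(30404 + 563034\right) = 5 + 593438 = 593443$)
$T = -853232$ ($T = \left(-633394 + 593443\right) - 813281 = -39951 - 813281 = -853232$)
$\frac{-2465405 + w{\left(-1822,799 \right)}}{T + 4218058} = \frac{-2465405 - 1822}{-853232 + 4218058} = - \frac{2467227}{3364826}$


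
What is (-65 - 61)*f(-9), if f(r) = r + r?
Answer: 2268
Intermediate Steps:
f(r) = 2*r
(-65 - 61)*f(-9) = (-65 - 61)*(2*(-9)) = -126*(-18) = 2268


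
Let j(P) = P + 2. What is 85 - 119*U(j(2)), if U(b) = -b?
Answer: 561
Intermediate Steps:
j(P) = 2 + P
85 - 119*U(j(2)) = 85 - (-119)*(2 + 2) = 85 - (-119)*4 = 85 - 119*(-4) = 85 + 476 = 561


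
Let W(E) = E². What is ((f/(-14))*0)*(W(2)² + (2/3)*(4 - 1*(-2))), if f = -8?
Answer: 0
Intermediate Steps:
((f/(-14))*0)*(W(2)² + (2/3)*(4 - 1*(-2))) = (-8/(-14)*0)*((2²)² + (2/3)*(4 - 1*(-2))) = (-8*(-1/14)*0)*(4² + (2*(⅓))*(4 + 2)) = ((4/7)*0)*(16 + (⅔)*6) = 0*(16 + 4) = 0*20 = 0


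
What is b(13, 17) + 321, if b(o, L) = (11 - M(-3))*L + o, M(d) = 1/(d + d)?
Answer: 3143/6 ≈ 523.83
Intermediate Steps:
M(d) = 1/(2*d)
b(o, L) = o + 67*L/6 (b(o, L) = (11 - 1/(2*(-3)))*L + o = (11 - (-1)/(2*3))*L + o = (11 - 1*(-1/6))*L + o = (11 + 1/6)*L + o = 67*L/6 + o = o + 67*L/6)
b(13, 17) + 321 = (13 + (67/6)*17) + 321 = (13 + 1139/6) + 321 = 1217/6 + 321 = 3143/6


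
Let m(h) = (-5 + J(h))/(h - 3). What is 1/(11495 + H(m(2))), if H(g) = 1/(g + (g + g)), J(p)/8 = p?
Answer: 33/379334 ≈ 8.6995e-5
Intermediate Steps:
J(p) = 8*p
m(h) = (-5 + 8*h)/(-3 + h) (m(h) = (-5 + 8*h)/(h - 3) = (-5 + 8*h)/(-3 + h))
H(g) = 1/(3*g) (H(g) = 1/(g + 2*g) = 1/(3*g))
1/(11495 + H(m(2))) = 1/(11495 + 1/(3*(((-5 + 8*2)/(-3 + 2))))) = 1/(11495 + 1/(3*(((-5 + 16)/(-1))))) = 1/(11495 + 1/(3*((-1*11)))) = 1/(11495 + (1/3)/(-11)) = 1/(11495 + (1/3)*(-1/11)) = 1/(11495 - 1/33) = 1/(379334/33) = 33/379334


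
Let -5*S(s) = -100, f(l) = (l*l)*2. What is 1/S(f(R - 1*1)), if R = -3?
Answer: 1/20 ≈ 0.050000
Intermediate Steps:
f(l) = 2*l**2 (f(l) = l**2*2 = 2*l**2)
S(s) = 20 (S(s) = -1/5*(-100) = 20)
1/S(f(R - 1*1)) = 1/20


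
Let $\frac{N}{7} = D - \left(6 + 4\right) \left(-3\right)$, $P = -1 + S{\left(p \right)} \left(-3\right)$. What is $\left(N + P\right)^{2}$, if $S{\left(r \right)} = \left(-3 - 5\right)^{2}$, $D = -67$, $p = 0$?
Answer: $204304$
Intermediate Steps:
$S{\left(r \right)} = 64$ ($S{\left(r \right)} = \left(-8\right)^{2} = 64$)
$P = -193$ ($P = -1 + 64 \left(-3\right) = -1 - 192 = -193$)
$N = -259$ ($N = 7 \left(-67 - \left(6 + 4\right) \left(-3\right)\right) = 7 \left(-67 - 10 \left(-3\right)\right) = 7 \left(-67 - -30\right) = 7 \left(-67 + 30\right) = 7 \left(-37\right) = -259$)
$\left(N + P\right)^{2} = \left(-259 - 193\right)^{2} = \left(-452\right)^{2} = 204304$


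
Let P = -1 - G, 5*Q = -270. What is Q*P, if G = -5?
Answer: -216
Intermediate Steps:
Q = -54 (Q = (⅕)*(-270) = -54)
P = 4 (P = -1 - 1*(-5) = -1 + 5 = 4)
Q*P = -54*4 = -216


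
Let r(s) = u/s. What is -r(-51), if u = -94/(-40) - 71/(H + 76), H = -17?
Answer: 451/20060 ≈ 0.022483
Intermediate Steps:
u = 1353/1180 (u = -94/(-40) - 71/(-17 + 76) = -94*(-1/40) - 71/59 = 47/20 - 71*1/59 = 47/20 - 71/59 = 1353/1180 ≈ 1.1466)
r(s) = 1353/(1180*s)
-r(-51) = -1353/(1180*(-51)) = -1353*(-1)/(1180*51) = -1*(-451/20060) = 451/20060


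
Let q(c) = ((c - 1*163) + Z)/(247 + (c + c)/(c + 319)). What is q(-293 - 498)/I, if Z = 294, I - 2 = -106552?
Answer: 15576/629529365 ≈ 2.4742e-5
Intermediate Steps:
I = -106550 (I = 2 - 106552 = -106550)
q(c) = (131 + c)/(247 + 2*c/(319 + c)) (q(c) = ((c - 1*163) + 294)/(247 + (c + c)/(c + 319)) = ((c - 163) + 294)/(247 + (2*c)/(319 + c)) = ((-163 + c) + 294)/(247 + 2*c/(319 + c)) = (131 + c)/(247 + 2*c/(319 + c)))
q(-293 - 498)/I = ((41789 + (-293 - 498)² + 450*(-293 - 498))/(78793 + 249*(-293 - 498)))/(-106550) = ((41789 + (-791)² + 450*(-791))/(78793 + 249*(-791)))*(-1/106550) = ((41789 + 625681 - 355950)/(78793 - 196959))*(-1/106550) = (311520/(-118166))*(-1/106550) = -1/118166*311520*(-1/106550) = -155760/59083*(-1/106550) = 15576/629529365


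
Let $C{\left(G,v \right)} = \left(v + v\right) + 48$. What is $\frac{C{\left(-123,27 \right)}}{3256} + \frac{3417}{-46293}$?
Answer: $- \frac{1067311}{25121668} \approx -0.042486$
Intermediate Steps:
$C{\left(G,v \right)} = 48 + 2 v$ ($C{\left(G,v \right)} = 2 v + 48 = 48 + 2 v$)
$\frac{C{\left(-123,27 \right)}}{3256} + \frac{3417}{-46293} = \frac{48 + 2 \cdot 27}{3256} + \frac{3417}{-46293} = \left(48 + 54\right) \frac{1}{3256} + 3417 \left(- \frac{1}{46293}\right) = 102 \cdot \frac{1}{3256} - \frac{1139}{15431} = \frac{51}{1628} - \frac{1139}{15431} = - \frac{1067311}{25121668}$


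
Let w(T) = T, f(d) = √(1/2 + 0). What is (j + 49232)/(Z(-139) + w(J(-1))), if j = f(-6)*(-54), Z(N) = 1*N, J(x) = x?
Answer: -12308/35 + 27*√2/140 ≈ -351.38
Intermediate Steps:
Z(N) = N
f(d) = √2/2 (f(d) = √(½ + 0) = √(½) = √2/2)
j = -27*√2 (j = (√2/2)*(-54) = -27*√2 ≈ -38.184)
(j + 49232)/(Z(-139) + w(J(-1))) = (-27*√2 + 49232)/(-139 - 1) = (49232 - 27*√2)/(-140) = (49232 - 27*√2)*(-1/140) = -12308/35 + 27*√2/140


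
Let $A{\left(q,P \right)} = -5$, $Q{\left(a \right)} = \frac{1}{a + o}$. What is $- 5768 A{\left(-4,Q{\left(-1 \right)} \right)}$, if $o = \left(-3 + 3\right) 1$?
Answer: $28840$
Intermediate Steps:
$o = 0$ ($o = 0 \cdot 1 = 0$)
$Q{\left(a \right)} = \frac{1}{a}$ ($Q{\left(a \right)} = \frac{1}{a + 0} = \frac{1}{a}$)
$- 5768 A{\left(-4,Q{\left(-1 \right)} \right)} = \left(-5768\right) \left(-5\right) = 28840$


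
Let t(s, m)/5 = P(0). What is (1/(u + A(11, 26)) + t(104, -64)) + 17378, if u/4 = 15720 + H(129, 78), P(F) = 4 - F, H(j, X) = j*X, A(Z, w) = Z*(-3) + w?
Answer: 1794099159/103121 ≈ 17398.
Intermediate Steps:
A(Z, w) = w - 3*Z (A(Z, w) = -3*Z + w = w - 3*Z)
H(j, X) = X*j
t(s, m) = 20 (t(s, m) = 5*(4 - 1*0) = 5*(4 + 0) = 5*4 = 20)
u = 103128 (u = 4*(15720 + 78*129) = 4*(15720 + 10062) = 4*25782 = 103128)
(1/(u + A(11, 26)) + t(104, -64)) + 17378 = (1/(103128 + (26 - 3*11)) + 20) + 17378 = (1/(103128 + (26 - 33)) + 20) + 17378 = (1/(103128 - 7) + 20) + 17378 = (1/103121 + 20) + 17378 = 2062421/103121 + 17378 = 1794099159/103121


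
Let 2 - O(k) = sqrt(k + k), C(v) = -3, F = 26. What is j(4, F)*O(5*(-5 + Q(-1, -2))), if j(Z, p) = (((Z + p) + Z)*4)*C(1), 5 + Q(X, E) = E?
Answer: -816 + 816*I*sqrt(30) ≈ -816.0 + 4469.4*I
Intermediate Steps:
Q(X, E) = -5 + E
O(k) = 2 - sqrt(2)*sqrt(k) (O(k) = 2 - sqrt(k + k) = 2 - sqrt(2*k) = 2 - sqrt(2)*sqrt(k))
j(Z, p) = -24*Z - 12*p (j(Z, p) = (((Z + p) + Z)*4)*(-3) = ((p + 2*Z)*4)*(-3) = (4*p + 8*Z)*(-3) = -24*Z - 12*p)
j(4, F)*O(5*(-5 + Q(-1, -2))) = (-24*4 - 12*26)*(2 - sqrt(2)*sqrt(5*(-5 + (-5 - 2)))) = (-96 - 312)*(2 - sqrt(2)*sqrt(5*(-5 - 7))) = -408*(2 - sqrt(2)*sqrt(5*(-12))) = -408*(2 - sqrt(2)*sqrt(-60)) = -408*(2 - sqrt(2)*2*I*sqrt(15)) = -408*(2 - 2*I*sqrt(30)) = -816 + 816*I*sqrt(30)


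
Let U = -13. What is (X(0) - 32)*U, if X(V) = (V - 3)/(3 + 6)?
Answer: 1261/3 ≈ 420.33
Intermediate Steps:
X(V) = -⅓ + V/9 (X(V) = (-3 + V)/9 = (-3 + V)*(⅑) = -⅓ + V/9)
(X(0) - 32)*U = ((-⅓ + (⅑)*0) - 32)*(-13) = ((-⅓ + 0) - 32)*(-13) = (-⅓ - 32)*(-13) = -97/3*(-13) = 1261/3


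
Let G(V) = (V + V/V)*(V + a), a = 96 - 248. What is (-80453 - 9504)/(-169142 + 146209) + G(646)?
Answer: 103237881/323 ≈ 3.1962e+5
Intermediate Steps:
a = -152
G(V) = (1 + V)*(-152 + V) (G(V) = (V + V/V)*(V - 152) = (V + 1)*(-152 + V) = (1 + V)*(-152 + V))
(-80453 - 9504)/(-169142 + 146209) + G(646) = (-80453 - 9504)/(-169142 + 146209) + (-152 + 646² - 151*646) = -89957/(-22933) + (-152 + 417316 - 97546) = -89957*(-1/22933) + 319618 = 1267/323 + 319618 = 103237881/323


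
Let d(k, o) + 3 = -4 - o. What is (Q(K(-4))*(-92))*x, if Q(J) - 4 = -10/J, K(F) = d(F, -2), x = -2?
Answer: 1104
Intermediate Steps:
d(k, o) = -7 - o (d(k, o) = -3 + (-4 - o) = -7 - o)
K(F) = -5 (K(F) = -7 - 1*(-2) = -7 + 2 = -5)
Q(J) = 4 - 10/J
(Q(K(-4))*(-92))*x = ((4 - 10/(-5))*(-92))*(-2) = ((4 - 10*(-⅕))*(-92))*(-2) = ((4 + 2)*(-92))*(-2) = (6*(-92))*(-2) = -552*(-2) = 1104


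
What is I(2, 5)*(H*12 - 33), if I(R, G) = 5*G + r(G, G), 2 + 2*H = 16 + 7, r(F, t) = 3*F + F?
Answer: 4185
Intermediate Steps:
r(F, t) = 4*F
H = 21/2 (H = -1 + (16 + 7)/2 = -1 + (1/2)*23 = -1 + 23/2 = 21/2 ≈ 10.500)
I(R, G) = 9*G (I(R, G) = 5*G + 4*G = 9*G)
I(2, 5)*(H*12 - 33) = (9*5)*((21/2)*12 - 33) = 45*(126 - 33) = 45*93 = 4185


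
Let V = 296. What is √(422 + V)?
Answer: √718 ≈ 26.796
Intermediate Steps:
√(422 + V) = √(422 + 296) = √718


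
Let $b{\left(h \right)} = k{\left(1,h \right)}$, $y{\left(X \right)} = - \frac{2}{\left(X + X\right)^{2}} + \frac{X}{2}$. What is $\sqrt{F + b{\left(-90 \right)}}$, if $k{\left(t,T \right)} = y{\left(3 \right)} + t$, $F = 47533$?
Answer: $\frac{7 \sqrt{8731}}{3} \approx 218.03$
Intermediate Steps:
$y{\left(X \right)} = \frac{X}{2} - \frac{1}{2 X^{2}}$ ($y{\left(X \right)} = - \frac{2}{\left(2 X\right)^{2}} + X \frac{1}{2} = - \frac{2}{4 X^{2}} + \frac{X}{2} = - 2 \frac{1}{4 X^{2}} + \frac{X}{2} = - \frac{1}{2 X^{2}} + \frac{X}{2} = \frac{X}{2} - \frac{1}{2 X^{2}}$)
$k{\left(t,T \right)} = \frac{13}{9} + t$ ($k{\left(t,T \right)} = \frac{-1 + 3^{3}}{2 \cdot 9} + t = \frac{1}{2} \cdot \frac{1}{9} \left(-1 + 27\right) + t = \frac{1}{2} \cdot \frac{1}{9} \cdot 26 + t = \frac{13}{9} + t$)
$b{\left(h \right)} = \frac{22}{9}$ ($b{\left(h \right)} = \frac{13}{9} + 1 = \frac{22}{9}$)
$\sqrt{F + b{\left(-90 \right)}} = \sqrt{47533 + \frac{22}{9}} = \sqrt{\frac{427819}{9}} = \frac{7 \sqrt{8731}}{3}$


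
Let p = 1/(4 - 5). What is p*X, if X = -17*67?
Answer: 1139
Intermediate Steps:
p = -1 (p = 1/(-1) = -1)
X = -1139
p*X = -1*(-1139) = 1139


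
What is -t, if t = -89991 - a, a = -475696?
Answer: -385705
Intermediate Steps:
t = 385705 (t = -89991 - 1*(-475696) = -89991 + 475696 = 385705)
-t = -1*385705 = -385705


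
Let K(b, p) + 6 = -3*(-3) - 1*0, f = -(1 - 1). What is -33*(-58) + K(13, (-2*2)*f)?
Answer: 1917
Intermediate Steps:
f = 0 (f = -1*0 = 0)
K(b, p) = 3 (K(b, p) = -6 + (-3*(-3) - 1*0) = -6 + (9 + 0) = -6 + 9 = 3)
-33*(-58) + K(13, (-2*2)*f) = -33*(-58) + 3 = 1914 + 3 = 1917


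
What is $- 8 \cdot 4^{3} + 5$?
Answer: $-507$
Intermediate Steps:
$- 8 \cdot 4^{3} + 5 = \left(-8\right) 64 + 5 = -512 + 5 = -507$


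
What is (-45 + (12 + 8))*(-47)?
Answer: 1175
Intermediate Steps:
(-45 + (12 + 8))*(-47) = (-45 + 20)*(-47) = -25*(-47) = 1175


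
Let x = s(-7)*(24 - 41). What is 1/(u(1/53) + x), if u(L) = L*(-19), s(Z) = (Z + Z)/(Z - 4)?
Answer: -583/12823 ≈ -0.045465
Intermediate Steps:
s(Z) = 2*Z/(-4 + Z) (s(Z) = (2*Z)/(-4 + Z) = 2*Z/(-4 + Z))
u(L) = -19*L
x = -238/11 (x = (2*(-7)/(-4 - 7))*(24 - 41) = (2*(-7)/(-11))*(-17) = (2*(-7)*(-1/11))*(-17) = (14/11)*(-17) = -238/11 ≈ -21.636)
1/(u(1/53) + x) = 1/(-19/53 - 238/11) = 1/(-12823/583) = -583/12823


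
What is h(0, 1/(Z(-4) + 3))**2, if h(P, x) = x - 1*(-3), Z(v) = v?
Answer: 4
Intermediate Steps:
h(P, x) = 3 + x (h(P, x) = x + 3 = 3 + x)
h(0, 1/(Z(-4) + 3))**2 = (3 + 1/(-4 + 3))**2 = (3 + 1/(-1))**2 = (3 - 1)**2 = 2**2 = 4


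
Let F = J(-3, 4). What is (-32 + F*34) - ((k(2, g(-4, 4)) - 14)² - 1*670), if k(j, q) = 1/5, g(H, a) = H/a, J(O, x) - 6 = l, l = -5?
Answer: 12039/25 ≈ 481.56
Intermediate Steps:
J(O, x) = 1 (J(O, x) = 6 - 5 = 1)
F = 1
k(j, q) = ⅕
(-32 + F*34) - ((k(2, g(-4, 4)) - 14)² - 1*670) = (-32 + 1*34) - ((⅕ - 14)² - 1*670) = (-32 + 34) - ((-69/5)² - 670) = 2 - (4761/25 - 670) = 2 - 1*(-11989/25) = 2 + 11989/25 = 12039/25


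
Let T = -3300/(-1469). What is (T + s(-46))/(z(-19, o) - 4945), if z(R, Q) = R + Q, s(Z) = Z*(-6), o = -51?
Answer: -408744/7367035 ≈ -0.055483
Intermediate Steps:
s(Z) = -6*Z
T = 3300/1469 (T = -3300*(-1/1469) = 3300/1469 ≈ 2.2464)
z(R, Q) = Q + R
(T + s(-46))/(z(-19, o) - 4945) = (3300/1469 - 6*(-46))/((-51 - 19) - 4945) = (3300/1469 + 276)/(-70 - 4945) = (408744/1469)/(-5015) = (408744/1469)*(-1/5015) = -408744/7367035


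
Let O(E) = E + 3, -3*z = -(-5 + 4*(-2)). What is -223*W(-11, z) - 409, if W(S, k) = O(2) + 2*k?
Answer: 1226/3 ≈ 408.67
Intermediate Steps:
z = -13/3 (z = -(-1)*(-5 + 4*(-2))/3 = -(-1)*(-5 - 8)/3 = -(-1)*(-13)/3 = -1/3*13 = -13/3 ≈ -4.3333)
O(E) = 3 + E
W(S, k) = 5 + 2*k (W(S, k) = (3 + 2) + 2*k = 5 + 2*k)
-223*W(-11, z) - 409 = -223*(5 + 2*(-13/3)) - 409 = -223*(5 - 26/3) - 409 = -223*(-11/3) - 409 = 2453/3 - 409 = 1226/3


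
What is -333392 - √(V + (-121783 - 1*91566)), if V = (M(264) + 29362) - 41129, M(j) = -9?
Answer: -333392 - 5*I*√9005 ≈ -3.3339e+5 - 474.47*I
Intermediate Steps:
V = -11776 (V = (-9 + 29362) - 41129 = 29353 - 41129 = -11776)
-333392 - √(V + (-121783 - 1*91566)) = -333392 - √(-11776 + (-121783 - 1*91566)) = -333392 - √(-11776 + (-121783 - 91566)) = -333392 - √(-11776 - 213349) = -333392 - √(-225125) = -333392 - 5*I*√9005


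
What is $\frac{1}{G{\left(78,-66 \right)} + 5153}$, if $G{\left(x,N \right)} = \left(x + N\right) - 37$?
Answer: $\frac{1}{5128} \approx 0.00019501$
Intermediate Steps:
$G{\left(x,N \right)} = -37 + N + x$ ($G{\left(x,N \right)} = \left(N + x\right) - 37 = -37 + N + x$)
$\frac{1}{G{\left(78,-66 \right)} + 5153} = \frac{1}{\left(-37 - 66 + 78\right) + 5153} = \frac{1}{-25 + 5153} = \frac{1}{5128}$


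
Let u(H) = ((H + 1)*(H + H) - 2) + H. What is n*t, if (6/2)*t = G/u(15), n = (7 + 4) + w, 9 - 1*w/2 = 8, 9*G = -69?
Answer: -299/4437 ≈ -0.067388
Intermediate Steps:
G = -23/3 (G = (1/9)*(-69) = -23/3 ≈ -7.6667)
w = 2 (w = 18 - 2*8 = 18 - 16 = 2)
u(H) = -2 + H + 2*H*(1 + H) (u(H) = ((1 + H)*(2*H) - 2) + H = (2*H*(1 + H) - 2) + H = (-2 + 2*H*(1 + H)) + H = -2 + H + 2*H*(1 + H))
n = 13 (n = (7 + 4) + 2 = 11 + 2 = 13)
t = -23/4437 (t = (-23/(3*(-2 + 2*15**2 + 3*15)))/3 = (-23/(3*(-2 + 2*225 + 45)))/3 = (-23/(3*(-2 + 450 + 45)))/3 = (-23/3/493)/3 = (-23/3*1/493)/3 = (1/3)*(-23/1479) = -23/4437 ≈ -0.0051837)
n*t = 13*(-23/4437) = -299/4437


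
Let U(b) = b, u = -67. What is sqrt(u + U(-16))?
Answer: I*sqrt(83) ≈ 9.1104*I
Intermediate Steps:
sqrt(u + U(-16)) = sqrt(-67 - 16) = sqrt(-83) = I*sqrt(83)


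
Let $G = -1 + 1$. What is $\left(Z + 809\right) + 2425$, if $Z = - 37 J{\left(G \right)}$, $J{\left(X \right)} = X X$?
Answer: $3234$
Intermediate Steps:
$G = 0$
$J{\left(X \right)} = X^{2}$
$Z = 0$ ($Z = - 37 \cdot 0^{2} = \left(-37\right) 0 = 0$)
$\left(Z + 809\right) + 2425 = \left(0 + 809\right) + 2425 = 809 + 2425 = 3234$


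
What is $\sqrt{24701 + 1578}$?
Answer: $\sqrt{26279} \approx 162.11$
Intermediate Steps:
$\sqrt{24701 + 1578} = \sqrt{26279}$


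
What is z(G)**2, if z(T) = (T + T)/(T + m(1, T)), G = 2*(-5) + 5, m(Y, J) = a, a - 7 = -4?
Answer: 25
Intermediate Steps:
a = 3 (a = 7 - 4 = 3)
m(Y, J) = 3
G = -5 (G = -10 + 5 = -5)
z(T) = 2*T/(3 + T) (z(T) = (T + T)/(T + 3) = (2*T)/(3 + T) = 2*T/(3 + T))
z(G)**2 = (2*(-5)/(3 - 5))**2 = (2*(-5)/(-2))**2 = (2*(-5)*(-1/2))**2 = 5**2 = 25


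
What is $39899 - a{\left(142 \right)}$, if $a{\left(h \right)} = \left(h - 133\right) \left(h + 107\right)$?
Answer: $37658$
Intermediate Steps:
$a{\left(h \right)} = \left(-133 + h\right) \left(107 + h\right)$
$39899 - a{\left(142 \right)} = 39899 - \left(-14231 + 142^{2} - 3692\right) = 39899 - \left(-14231 + 20164 - 3692\right) = 39899 - 2241 = 37658$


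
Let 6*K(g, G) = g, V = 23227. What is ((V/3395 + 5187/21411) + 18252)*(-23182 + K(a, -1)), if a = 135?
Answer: -112595813658653/266265 ≈ -4.2287e+8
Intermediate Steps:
K(g, G) = g/6
((V/3395 + 5187/21411) + 18252)*(-23182 + K(a, -1)) = ((23227/3395 + 5187/21411) + 18252)*(-23182 + (⅙)*135) = ((23227*(1/3395) + 5187*(1/21411)) + 18252)*(-23182 + 45/2) = ((23227/3395 + 133/549) + 18252)*(-46319/2) = (13203158/1863855 + 18252)*(-46319/2) = (34032284618/1863855)*(-46319/2) = -112595813658653/266265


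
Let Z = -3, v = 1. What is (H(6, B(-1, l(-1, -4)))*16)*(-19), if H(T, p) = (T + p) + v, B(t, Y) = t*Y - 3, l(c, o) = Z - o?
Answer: -912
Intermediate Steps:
l(c, o) = -3 - o
B(t, Y) = -3 + Y*t (B(t, Y) = Y*t - 3 = -3 + Y*t)
H(T, p) = 1 + T + p (H(T, p) = (T + p) + 1 = 1 + T + p)
(H(6, B(-1, l(-1, -4)))*16)*(-19) = ((1 + 6 + (-3 + (-3 - 1*(-4))*(-1)))*16)*(-19) = ((1 + 6 + (-3 + (-3 + 4)*(-1)))*16)*(-19) = ((1 + 6 + (-3 + 1*(-1)))*16)*(-19) = ((1 + 6 + (-3 - 1))*16)*(-19) = ((1 + 6 - 4)*16)*(-19) = (3*16)*(-19) = 48*(-19) = -912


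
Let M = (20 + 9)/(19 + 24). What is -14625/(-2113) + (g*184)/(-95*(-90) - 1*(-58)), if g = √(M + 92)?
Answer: 14625/2113 + 23*√171355/46268 ≈ 7.1272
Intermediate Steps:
M = 29/43 ≈ 0.67442
g = √171355/43 (g = √(29/43 + 92) = √(3985/43) = √171355/43 ≈ 9.6268)
-14625/(-2113) + (g*184)/(-95*(-90) - 1*(-58)) = -14625/(-2113) + ((√171355/43)*184)/(-95*(-90) - 1*(-58)) = -14625*(-1/2113) + (184*√171355/43)/(8550 + 58) = 14625/2113 + (184*√171355/43)/8608 = 14625/2113 + (184*√171355/43)*(1/8608) = 14625/2113 + 23*√171355/46268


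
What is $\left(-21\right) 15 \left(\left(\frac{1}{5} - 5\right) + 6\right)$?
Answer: $-378$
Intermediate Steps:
$\left(-21\right) 15 \left(\left(\frac{1}{5} - 5\right) + 6\right) = - 315 \left(\left(\frac{1}{5} - 5\right) + 6\right) = - 315 \left(- \frac{24}{5} + 6\right) = \left(-315\right) \frac{6}{5} = -378$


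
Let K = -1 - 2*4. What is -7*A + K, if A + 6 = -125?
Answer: 908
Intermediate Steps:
A = -131 (A = -6 - 125 = -131)
K = -9 (K = -1 - 8 = -9)
-7*A + K = -7*(-131) - 9 = 917 - 9 = 908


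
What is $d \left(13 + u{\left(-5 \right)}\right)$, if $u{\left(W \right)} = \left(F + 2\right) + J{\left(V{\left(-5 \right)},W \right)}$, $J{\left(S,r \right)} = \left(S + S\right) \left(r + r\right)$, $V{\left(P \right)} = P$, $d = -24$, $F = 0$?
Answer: $-2760$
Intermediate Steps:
$J{\left(S,r \right)} = 4 S r$ ($J{\left(S,r \right)} = 2 S 2 r = 4 S r$)
$u{\left(W \right)} = 2 - 20 W$ ($u{\left(W \right)} = \left(0 + 2\right) + 4 \left(-5\right) W = 2 - 20 W$)
$d \left(13 + u{\left(-5 \right)}\right) = - 24 \left(13 + \left(2 - -100\right)\right) = - 24 \left(13 + \left(2 + 100\right)\right) = - 24 \left(13 + 102\right) = \left(-24\right) 115 = -2760$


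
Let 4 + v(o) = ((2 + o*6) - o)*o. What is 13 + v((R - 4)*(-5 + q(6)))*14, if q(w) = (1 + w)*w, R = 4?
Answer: -43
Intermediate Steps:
q(w) = w*(1 + w)
v(o) = -4 + o*(2 + 5*o) (v(o) = -4 + ((2 + o*6) - o)*o = -4 + ((2 + 6*o) - o)*o = -4 + (2 + 5*o)*o = -4 + o*(2 + 5*o))
13 + v((R - 4)*(-5 + q(6)))*14 = 13 + (-4 + 2*((4 - 4)*(-5 + 6*(1 + 6))) + 5*((4 - 4)*(-5 + 6*(1 + 6)))**2)*14 = 13 + (-4 + 2*(0*(-5 + 6*7)) + 5*(0*(-5 + 6*7))**2)*14 = 13 + (-4 + 2*(0*(-5 + 42)) + 5*(0*(-5 + 42))**2)*14 = 13 + (-4 + 2*(0*37) + 5*(0*37)**2)*14 = 13 + (-4 + 2*0 + 5*0**2)*14 = 13 + (-4 + 0 + 5*0)*14 = 13 + (-4 + 0 + 0)*14 = 13 - 4*14 = 13 - 56 = -43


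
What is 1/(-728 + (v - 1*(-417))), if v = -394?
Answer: -1/705 ≈ -0.0014184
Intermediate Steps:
1/(-728 + (v - 1*(-417))) = 1/(-728 + (-394 - 1*(-417))) = 1/(-728 + (-394 + 417)) = 1/(-728 + 23) = 1/(-705) = -1/705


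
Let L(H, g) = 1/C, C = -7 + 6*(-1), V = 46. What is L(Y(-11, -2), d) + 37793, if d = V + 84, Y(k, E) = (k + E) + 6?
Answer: 491308/13 ≈ 37793.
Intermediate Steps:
Y(k, E) = 6 + E + k (Y(k, E) = (E + k) + 6 = 6 + E + k)
d = 130 (d = 46 + 84 = 130)
C = -13 (C = -7 - 6 = -13)
L(H, g) = -1/13 (L(H, g) = 1/(-13) = -1/13)
L(Y(-11, -2), d) + 37793 = -1/13 + 37793 = 491308/13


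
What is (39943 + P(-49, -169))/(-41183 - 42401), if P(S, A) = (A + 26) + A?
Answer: -39631/83584 ≈ -0.47415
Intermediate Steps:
P(S, A) = 26 + 2*A (P(S, A) = (26 + A) + A = 26 + 2*A)
(39943 + P(-49, -169))/(-41183 - 42401) = (39943 + (26 + 2*(-169)))/(-41183 - 42401) = (39943 + (26 - 338))/(-83584) = (39943 - 312)*(-1/83584) = 39631*(-1/83584) = -39631/83584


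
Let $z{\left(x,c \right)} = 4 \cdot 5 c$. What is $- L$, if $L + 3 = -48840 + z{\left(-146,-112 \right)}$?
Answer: $51083$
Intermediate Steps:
$z{\left(x,c \right)} = 20 c$
$L = -51083$ ($L = -3 + \left(-48840 + 20 \left(-112\right)\right) = -3 - 51080 = -51083$)
$- L = \left(-1\right) \left(-51083\right) = 51083$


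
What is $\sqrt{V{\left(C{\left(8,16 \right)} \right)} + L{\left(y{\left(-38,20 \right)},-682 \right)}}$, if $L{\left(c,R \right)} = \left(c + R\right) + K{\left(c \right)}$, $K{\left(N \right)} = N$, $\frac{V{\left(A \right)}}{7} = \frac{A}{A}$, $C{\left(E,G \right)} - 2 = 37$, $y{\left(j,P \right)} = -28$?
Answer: $i \sqrt{731} \approx 27.037 i$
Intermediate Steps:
$C{\left(E,G \right)} = 39$ ($C{\left(E,G \right)} = 2 + 37 = 39$)
$V{\left(A \right)} = 7$ ($V{\left(A \right)} = 7 \frac{A}{A} = 7 \cdot 1 = 7$)
$L{\left(c,R \right)} = R + 2 c$ ($L{\left(c,R \right)} = \left(c + R\right) + c = \left(R + c\right) + c = R + 2 c$)
$\sqrt{V{\left(C{\left(8,16 \right)} \right)} + L{\left(y{\left(-38,20 \right)},-682 \right)}} = \sqrt{7 + \left(-682 + 2 \left(-28\right)\right)} = \sqrt{7 - 738} = \sqrt{-731} = i \sqrt{731}$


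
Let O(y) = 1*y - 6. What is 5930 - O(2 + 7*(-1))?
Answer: 5941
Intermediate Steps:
O(y) = -6 + y (O(y) = y - 6 = -6 + y)
5930 - O(2 + 7*(-1)) = 5930 - (-6 + (2 + 7*(-1))) = 5930 - (-6 + (2 - 7)) = 5930 - (-6 - 5) = 5930 - 1*(-11) = 5930 + 11 = 5941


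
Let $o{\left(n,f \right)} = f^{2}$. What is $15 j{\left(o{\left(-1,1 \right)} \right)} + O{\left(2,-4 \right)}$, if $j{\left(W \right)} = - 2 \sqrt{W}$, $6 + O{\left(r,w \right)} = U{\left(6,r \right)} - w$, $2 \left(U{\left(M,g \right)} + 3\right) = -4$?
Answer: $-37$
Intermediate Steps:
$U{\left(M,g \right)} = -5$ ($U{\left(M,g \right)} = -3 + \frac{1}{2} \left(-4\right) = -3 - 2 = -5$)
$O{\left(r,w \right)} = -11 - w$ ($O{\left(r,w \right)} = -6 - \left(5 + w\right) = -11 - w$)
$15 j{\left(o{\left(-1,1 \right)} \right)} + O{\left(2,-4 \right)} = 15 \left(- 2 \sqrt{1^{2}}\right) - 7 = 15 \left(- 2 \sqrt{1}\right) + \left(-11 + 4\right) = 15 \left(\left(-2\right) 1\right) - 7 = 15 \left(-2\right) - 7 = -30 - 7 = -37$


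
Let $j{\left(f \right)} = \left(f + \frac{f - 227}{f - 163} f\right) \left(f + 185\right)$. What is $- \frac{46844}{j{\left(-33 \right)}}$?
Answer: $\frac{573839}{142956} \approx 4.0141$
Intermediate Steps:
$j{\left(f \right)} = \left(185 + f\right) \left(f + \frac{f \left(-227 + f\right)}{-163 + f}\right)$ ($j{\left(f \right)} = \left(f + \frac{-227 + f}{-163 + f} f\right) \left(185 + f\right) = \left(f + \frac{f \left(-227 + f\right)}{-163 + f}\right) \left(185 + f\right) = \left(185 + f\right) \left(f + \frac{f \left(-227 + f\right)}{-163 + f}\right)$)
$- \frac{46844}{j{\left(-33 \right)}} = - \frac{46844}{2 \left(-33\right) \frac{1}{-163 - 33} \left(-36075 + \left(-33\right)^{2} - -330\right)} = - \frac{46844}{2 \left(-33\right) \frac{1}{-196} \left(-36075 + 1089 + 330\right)} = - \frac{46844}{2 \left(-33\right) \left(- \frac{1}{196}\right) \left(-34656\right)} = - \frac{46844}{- \frac{571824}{49}} = \left(-46844\right) \left(- \frac{49}{571824}\right) = \frac{573839}{142956}$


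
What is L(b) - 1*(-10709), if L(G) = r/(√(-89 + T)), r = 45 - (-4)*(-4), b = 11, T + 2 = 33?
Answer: 10709 - I*√58/2 ≈ 10709.0 - 3.8079*I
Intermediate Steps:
T = 31 (T = -2 + 33 = 31)
r = 29 (r = 45 - 1*16 = 45 - 16 = 29)
L(G) = -I*√58/2 (L(G) = 29/(√(-89 + 31)) = 29/(√(-58)) = 29/((I*√58)) = 29*(-I*√58/58) = -I*√58/2)
L(b) - 1*(-10709) = -I*√58/2 - 1*(-10709) = -I*√58/2 + 10709 = 10709 - I*√58/2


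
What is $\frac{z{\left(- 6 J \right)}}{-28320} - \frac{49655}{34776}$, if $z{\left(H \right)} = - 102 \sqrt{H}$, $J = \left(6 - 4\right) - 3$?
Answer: $- \frac{49655}{34776} + \frac{17 \sqrt{6}}{4720} \approx -1.419$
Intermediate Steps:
$J = -1$ ($J = \left(6 - 4\right) - 3 = 2 - 3 = -1$)
$\frac{z{\left(- 6 J \right)}}{-28320} - \frac{49655}{34776} = \frac{\left(-102\right) \sqrt{\left(-6\right) \left(-1\right)}}{-28320} - \frac{49655}{34776} = - 102 \sqrt{6} \left(- \frac{1}{28320}\right) - \frac{49655}{34776} = \frac{17 \sqrt{6}}{4720} - \frac{49655}{34776} = - \frac{49655}{34776} + \frac{17 \sqrt{6}}{4720}$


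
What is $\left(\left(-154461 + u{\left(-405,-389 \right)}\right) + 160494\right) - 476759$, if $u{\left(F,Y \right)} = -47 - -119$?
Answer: $-470654$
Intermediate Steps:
$u{\left(F,Y \right)} = 72$ ($u{\left(F,Y \right)} = -47 + 119 = 72$)
$\left(\left(-154461 + u{\left(-405,-389 \right)}\right) + 160494\right) - 476759 = \left(\left(-154461 + 72\right) + 160494\right) - 476759 = \left(-154389 + 160494\right) - 476759 = 6105 - 476759 = -470654$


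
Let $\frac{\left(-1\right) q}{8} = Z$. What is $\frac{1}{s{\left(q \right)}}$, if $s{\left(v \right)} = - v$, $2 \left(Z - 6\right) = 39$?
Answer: $\frac{1}{204} \approx 0.004902$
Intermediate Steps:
$Z = \frac{51}{2}$ ($Z = 6 + \frac{1}{2} \cdot 39 = 6 + \frac{39}{2} = \frac{51}{2} \approx 25.5$)
$q = -204$ ($q = \left(-8\right) \frac{51}{2} = -204$)
$\frac{1}{s{\left(q \right)}} = \frac{1}{\left(-1\right) \left(-204\right)} = \frac{1}{204}$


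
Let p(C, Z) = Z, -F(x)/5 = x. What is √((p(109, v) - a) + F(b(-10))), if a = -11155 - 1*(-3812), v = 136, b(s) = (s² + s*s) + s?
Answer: √6529 ≈ 80.802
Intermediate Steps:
b(s) = s + 2*s² (b(s) = (s² + s²) + s = 2*s² + s = s + 2*s²)
F(x) = -5*x
a = -7343 (a = -11155 + 3812 = -7343)
√((p(109, v) - a) + F(b(-10))) = √((136 - 1*(-7343)) - (-50)*(1 + 2*(-10))) = √((136 + 7343) - (-50)*(1 - 20)) = √(7479 - (-50)*(-19)) = √(7479 - 5*190) = √(7479 - 950) = √6529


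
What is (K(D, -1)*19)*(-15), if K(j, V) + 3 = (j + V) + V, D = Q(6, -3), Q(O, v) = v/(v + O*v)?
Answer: 9690/7 ≈ 1384.3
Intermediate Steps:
D = ⅐ (D = 1/(1 + 6) = 1/7 = ⅐ ≈ 0.14286)
K(j, V) = -3 + j + 2*V (K(j, V) = -3 + ((j + V) + V) = -3 + ((V + j) + V) = -3 + (j + 2*V) = -3 + j + 2*V)
(K(D, -1)*19)*(-15) = ((-3 + ⅐ + 2*(-1))*19)*(-15) = ((-3 + ⅐ - 2)*19)*(-15) = -34/7*19*(-15) = -646/7*(-15) = 9690/7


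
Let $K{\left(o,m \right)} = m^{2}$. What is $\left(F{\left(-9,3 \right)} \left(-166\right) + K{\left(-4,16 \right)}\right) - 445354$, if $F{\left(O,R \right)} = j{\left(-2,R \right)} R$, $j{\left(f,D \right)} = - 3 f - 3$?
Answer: $-446592$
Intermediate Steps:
$j{\left(f,D \right)} = -3 - 3 f$
$F{\left(O,R \right)} = 3 R$ ($F{\left(O,R \right)} = \left(-3 - -6\right) R = \left(-3 + 6\right) R = 3 R$)
$\left(F{\left(-9,3 \right)} \left(-166\right) + K{\left(-4,16 \right)}\right) - 445354 = \left(3 \cdot 3 \left(-166\right) + 16^{2}\right) - 445354 = \left(9 \left(-166\right) + 256\right) - 445354 = \left(-1494 + 256\right) - 445354 = -1238 - 445354 = -446592$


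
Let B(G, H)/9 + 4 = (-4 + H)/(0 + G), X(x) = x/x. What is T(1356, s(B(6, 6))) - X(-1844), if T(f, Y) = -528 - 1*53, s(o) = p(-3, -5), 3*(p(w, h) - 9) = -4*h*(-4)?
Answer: -582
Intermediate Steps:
X(x) = 1
B(G, H) = -36 + 9*(-4 + H)/G (B(G, H) = -36 + 9*((-4 + H)/(0 + G)) = -36 + 9*((-4 + H)/G) = -36 + 9*(-4 + H)/G)
p(w, h) = 9 + 16*h/3 (p(w, h) = 9 + (-4*h*(-4))/3 = 9 + (16*h)/3 = 9 + 16*h/3)
s(o) = -53/3 (s(o) = 9 + (16/3)*(-5) = 9 - 80/3 = -53/3)
T(f, Y) = -581 (T(f, Y) = -528 - 53 = -581)
T(1356, s(B(6, 6))) - X(-1844) = -581 - 1*1 = -581 - 1 = -582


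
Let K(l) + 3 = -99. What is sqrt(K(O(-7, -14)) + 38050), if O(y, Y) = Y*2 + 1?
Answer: 2*sqrt(9487) ≈ 194.80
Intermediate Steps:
O(y, Y) = 1 + 2*Y (O(y, Y) = 2*Y + 1 = 1 + 2*Y)
K(l) = -102 (K(l) = -3 - 99 = -102)
sqrt(K(O(-7, -14)) + 38050) = sqrt(-102 + 38050) = sqrt(37948) = 2*sqrt(9487)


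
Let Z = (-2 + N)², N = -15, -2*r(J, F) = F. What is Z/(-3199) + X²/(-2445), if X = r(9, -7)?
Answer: -2983171/31286220 ≈ -0.095351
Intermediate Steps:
r(J, F) = -F/2
X = 7/2 (X = -½*(-7) = 7/2 ≈ 3.5000)
Z = 289 (Z = (-2 - 15)² = (-17)² = 289)
Z/(-3199) + X²/(-2445) = 289/(-3199) + (7/2)²/(-2445) = 289*(-1/3199) + (49/4)*(-1/2445) = -289/3199 - 49/9780 = -2983171/31286220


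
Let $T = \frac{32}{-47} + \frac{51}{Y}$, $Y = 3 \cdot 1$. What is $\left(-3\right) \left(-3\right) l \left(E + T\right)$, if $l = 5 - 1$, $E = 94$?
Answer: $\frac{186660}{47} \approx 3971.5$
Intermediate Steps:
$l = 4$
$Y = 3$
$T = \frac{767}{47}$ ($T = \frac{32}{-47} + \frac{51}{3} = 32 \left(- \frac{1}{47}\right) + 51 \cdot \frac{1}{3} = - \frac{32}{47} + 17 = \frac{767}{47} \approx 16.319$)
$\left(-3\right) \left(-3\right) l \left(E + T\right) = \left(-3\right) \left(-3\right) 4 \left(94 + \frac{767}{47}\right) = 9 \cdot 4 \cdot \frac{5185}{47} = 36 \cdot \frac{5185}{47} = \frac{186660}{47}$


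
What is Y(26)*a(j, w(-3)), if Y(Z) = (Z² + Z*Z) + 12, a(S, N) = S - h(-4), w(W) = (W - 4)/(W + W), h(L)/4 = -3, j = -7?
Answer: 6820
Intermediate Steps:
h(L) = -12 (h(L) = 4*(-3) = -12)
w(W) = (-4 + W)/(2*W) (w(W) = (-4 + W)/((2*W)) = (-4 + W)*(1/(2*W)) = (-4 + W)/(2*W))
a(S, N) = 12 + S (a(S, N) = S - 1*(-12) = S + 12 = 12 + S)
Y(Z) = 12 + 2*Z² (Y(Z) = (Z² + Z²) + 12 = 2*Z² + 12 = 12 + 2*Z²)
Y(26)*a(j, w(-3)) = (12 + 2*26²)*(12 - 7) = (12 + 2*676)*5 = (12 + 1352)*5 = 1364*5 = 6820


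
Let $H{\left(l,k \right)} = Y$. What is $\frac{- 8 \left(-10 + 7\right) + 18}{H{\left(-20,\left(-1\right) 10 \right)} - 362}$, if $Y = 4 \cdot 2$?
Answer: $- \frac{7}{59} \approx -0.11864$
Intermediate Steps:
$Y = 8$
$H{\left(l,k \right)} = 8$
$\frac{- 8 \left(-10 + 7\right) + 18}{H{\left(-20,\left(-1\right) 10 \right)} - 362} = \frac{- 8 \left(-10 + 7\right) + 18}{8 - 362} = \frac{\left(-8\right) \left(-3\right) + 18}{-354} = \left(24 + 18\right) \left(- \frac{1}{354}\right) = 42 \left(- \frac{1}{354}\right) = - \frac{7}{59}$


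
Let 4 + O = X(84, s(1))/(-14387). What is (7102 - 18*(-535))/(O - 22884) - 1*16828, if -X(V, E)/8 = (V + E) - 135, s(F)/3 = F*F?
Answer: -1385383379101/82322510 ≈ -16829.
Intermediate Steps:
s(F) = 3*F² (s(F) = 3*(F*F) = 3*F²)
X(V, E) = 1080 - 8*E - 8*V (X(V, E) = -8*((V + E) - 135) = -8*((E + V) - 135) = -8*(-135 + E + V) = 1080 - 8*E - 8*V)
O = -57932/14387 (O = -4 + (1080 - 24*1² - 8*84)/(-14387) = -4 + (1080 - 24 - 672)*(-1/14387) = -4 + 384*(-1/14387) = -4 - 384/14387 = -57932/14387 ≈ -4.0267)
(7102 - 18*(-535))/(O - 22884) - 1*16828 = (7102 - 18*(-535))/(-57932/14387 - 22884) - 1*16828 = (7102 + 9630)/(-329290040/14387) - 16828 = 16732*(-14387/329290040) - 16828 = -60180821/82322510 - 16828 = -1385383379101/82322510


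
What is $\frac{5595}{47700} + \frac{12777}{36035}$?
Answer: $\frac{10814383}{22918260} \approx 0.47187$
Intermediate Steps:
$\frac{5595}{47700} + \frac{12777}{36035} = 5595 \cdot \frac{1}{47700} + 12777 \cdot \frac{1}{36035} = \frac{373}{3180} + \frac{12777}{36035} = \frac{10814383}{22918260}$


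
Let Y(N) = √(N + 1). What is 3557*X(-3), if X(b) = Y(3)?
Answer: 7114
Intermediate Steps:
Y(N) = √(1 + N)
X(b) = 2 (X(b) = √(1 + 3) = √4 = 2)
3557*X(-3) = 3557*2 = 7114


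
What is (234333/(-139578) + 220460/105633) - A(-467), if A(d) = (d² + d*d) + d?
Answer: -2141378548868441/4914680958 ≈ -4.3571e+5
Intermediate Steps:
A(d) = d + 2*d² (A(d) = (d² + d²) + d = 2*d² + d = d + 2*d²)
(234333/(-139578) + 220460/105633) - A(-467) = (234333/(-139578) + 220460/105633) - (-467)*(1 + 2*(-467)) = (234333*(-1/139578) + 220460*(1/105633)) - (-467)*(1 - 934) = (-78111/46526 + 220460/105633) - (-467)*(-933) = 2006022697/4914680958 - 1*435711 = 2006022697/4914680958 - 435711 = -2141378548868441/4914680958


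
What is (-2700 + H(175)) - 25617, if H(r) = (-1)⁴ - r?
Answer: -28491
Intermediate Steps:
H(r) = 1 - r
(-2700 + H(175)) - 25617 = (-2700 + (1 - 1*175)) - 25617 = (-2700 + (1 - 175)) - 25617 = (-2700 - 174) - 25617 = -2874 - 25617 = -28491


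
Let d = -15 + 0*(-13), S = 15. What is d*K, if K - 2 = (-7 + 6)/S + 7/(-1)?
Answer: 76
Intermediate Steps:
d = -15 (d = -15 + 0 = -15)
K = -76/15 (K = 2 + ((-7 + 6)/15 + 7/(-1)) = 2 + (-1*1/15 + 7*(-1)) = 2 + (-1/15 - 7) = 2 - 106/15 = -76/15 ≈ -5.0667)
d*K = -15*(-76/15) = 76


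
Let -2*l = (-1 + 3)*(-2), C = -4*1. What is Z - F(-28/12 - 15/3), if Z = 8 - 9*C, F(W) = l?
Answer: 42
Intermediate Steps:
C = -4
l = 2 (l = -(-1 + 3)*(-2)/2 = -(-2) = -½*(-4) = 2)
F(W) = 2
Z = 44 (Z = 8 - 9*(-4) = 8 + 36 = 44)
Z - F(-28/12 - 15/3) = 44 - 1*2 = 44 - 2 = 42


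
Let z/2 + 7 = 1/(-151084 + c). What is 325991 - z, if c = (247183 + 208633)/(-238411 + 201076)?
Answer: 919525946807725/2820588478 ≈ 3.2601e+5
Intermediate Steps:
c = -455816/37335 (c = 455816/(-37335) = 455816*(-1/37335) = -455816/37335 ≈ -12.209)
z = -39488276027/2820588478 (z = -14 + 2/(-151084 - 455816/37335) = -14 + 2/(-5641176956/37335) = -14 + 2*(-37335/5641176956) = -14 - 37335/2820588478 = -39488276027/2820588478 ≈ -14.000)
325991 - z = 325991 - 1*(-39488276027/2820588478) = 325991 + 39488276027/2820588478 = 919525946807725/2820588478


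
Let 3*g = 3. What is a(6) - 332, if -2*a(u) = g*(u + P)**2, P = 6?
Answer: -404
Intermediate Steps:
g = 1 (g = (1/3)*3 = 1)
a(u) = -(6 + u)**2/2 (a(u) = -(u + 6)**2/2 = -(6 + u)**2/2)
a(6) - 332 = -(6 + 6)**2/2 - 332 = -1/2*12**2 - 332 = -1/2*144 - 332 = -72 - 332 = -404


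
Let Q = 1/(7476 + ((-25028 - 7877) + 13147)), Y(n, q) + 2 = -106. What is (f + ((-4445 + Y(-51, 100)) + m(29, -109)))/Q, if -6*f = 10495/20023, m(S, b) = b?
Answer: 1146512112997/20023 ≈ 5.7260e+7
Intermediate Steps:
Y(n, q) = -108 (Y(n, q) = -2 - 106 = -108)
f = -10495/120138 (f = -10495/(6*20023) = -⅙*10495/20023 = -10495/120138 ≈ -0.087358)
Q = -1/12282 (Q = 1/(7476 + (-32905 + 13147)) = 1/(7476 - 19758) = 1/(-12282) = -1/12282 ≈ -8.1420e-5)
(f + ((-4445 + Y(-51, 100)) + m(29, -109)))/Q = (-10495/120138 + ((-4445 - 108) - 109))/(-1/12282) = (-10495/120138 + (-4553 - 109))*(-12282) = (-10495/120138 - 4662)*(-12282) = -560093851/120138*(-12282) = 1146512112997/20023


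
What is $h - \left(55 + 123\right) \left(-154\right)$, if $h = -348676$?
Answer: $-321264$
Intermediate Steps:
$h - \left(55 + 123\right) \left(-154\right) = -348676 - \left(55 + 123\right) \left(-154\right) = -348676 - 178 \left(-154\right) = -348676 - -27412 = -348676 + 27412 = -321264$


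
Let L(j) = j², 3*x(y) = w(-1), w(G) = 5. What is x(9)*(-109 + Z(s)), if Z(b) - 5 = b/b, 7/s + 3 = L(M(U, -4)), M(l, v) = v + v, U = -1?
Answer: -515/3 ≈ -171.67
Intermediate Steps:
M(l, v) = 2*v
x(y) = 5/3 (x(y) = (⅓)*5 = 5/3)
s = 7/61 (s = 7/(-3 + (2*(-4))²) = 7/(-3 + (-8)²) = 7/(-3 + 64) = 7/61 ≈ 0.11475)
Z(b) = 6 (Z(b) = 5 + b/b = 5 + 1 = 6)
x(9)*(-109 + Z(s)) = 5*(-109 + 6)/3 = (5/3)*(-103) = -515/3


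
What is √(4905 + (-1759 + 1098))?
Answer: 2*√1061 ≈ 65.146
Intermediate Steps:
√(4905 + (-1759 + 1098)) = √(4905 - 661) = √4244 = 2*√1061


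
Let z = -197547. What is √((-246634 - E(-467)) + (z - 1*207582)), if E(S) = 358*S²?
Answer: 5*I*√3149105 ≈ 8872.9*I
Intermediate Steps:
√((-246634 - E(-467)) + (z - 1*207582)) = √((-246634 - 358*(-467)²) + (-197547 - 1*207582)) = √((-246634 - 358*218089) + (-197547 - 207582)) = √((-246634 - 1*78075862) - 405129) = √((-246634 - 78075862) - 405129) = √(-78322496 - 405129) = √(-78727625) = 5*I*√3149105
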